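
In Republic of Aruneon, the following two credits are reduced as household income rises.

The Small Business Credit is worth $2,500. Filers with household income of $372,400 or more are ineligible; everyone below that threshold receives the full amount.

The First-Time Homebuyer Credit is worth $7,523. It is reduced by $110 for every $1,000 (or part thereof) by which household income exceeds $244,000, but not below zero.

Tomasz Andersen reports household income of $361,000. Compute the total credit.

$2,500

Small Business Credit: $361,000 is below the $372,400 cutoff, so the full $2,500 applies.
First-Time Homebuyer Credit: income exceeds $244,000 by $117,000 → 117 increments × $110 = $12,870 ≥ base, so the credit is $0.
Total: $2,500 + $0 = $2,500.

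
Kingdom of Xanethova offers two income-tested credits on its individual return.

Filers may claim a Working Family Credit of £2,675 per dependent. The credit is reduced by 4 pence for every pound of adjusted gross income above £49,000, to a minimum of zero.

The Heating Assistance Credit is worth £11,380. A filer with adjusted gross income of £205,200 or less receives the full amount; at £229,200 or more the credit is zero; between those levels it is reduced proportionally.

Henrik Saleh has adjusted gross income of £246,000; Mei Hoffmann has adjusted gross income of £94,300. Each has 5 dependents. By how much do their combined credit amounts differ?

Henrik (£246,000): Working Family Credit: base = 5 × £2,675 = £13,375. 4% of the £197,000 excess over £49,000 is £7,880; credit = £13,375 − £7,880 = £5,495. Heating Assistance Credit: £246,000 is at or above £229,200, so the credit is £0. total £5,495 + £0 = £5,495
Mei (£94,300): Working Family Credit: base = 5 × £2,675 = £13,375. 4% of the £45,300 excess over £49,000 is £1,812; credit = £13,375 − £1,812 = £11,563. Heating Assistance Credit: £94,300 is at or below the £205,200 threshold, so the full £11,380 applies. total £11,563 + £11,380 = £22,943
Difference: |£5,495 − £22,943| = £17,448.

£17,448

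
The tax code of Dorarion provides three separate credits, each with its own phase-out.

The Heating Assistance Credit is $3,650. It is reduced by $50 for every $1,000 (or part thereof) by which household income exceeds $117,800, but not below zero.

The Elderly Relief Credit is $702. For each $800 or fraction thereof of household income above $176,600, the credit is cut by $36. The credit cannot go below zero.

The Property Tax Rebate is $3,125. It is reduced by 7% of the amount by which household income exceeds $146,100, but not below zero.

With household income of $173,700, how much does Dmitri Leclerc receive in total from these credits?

Heating Assistance Credit: income exceeds $117,800 by $55,900, which is 56 full-or-partial $1,000 increments; reduction = 56 × $50 = $2,800, leaving $850.
Elderly Relief Credit: $173,700 is at or below the $176,600 threshold, so the full $702 applies.
Property Tax Rebate: 7% of the $27,600 excess over $146,100 is $1,932; credit = $3,125 − $1,932 = $1,193.
Total: $850 + $702 + $1,193 = $2,745.

$2,745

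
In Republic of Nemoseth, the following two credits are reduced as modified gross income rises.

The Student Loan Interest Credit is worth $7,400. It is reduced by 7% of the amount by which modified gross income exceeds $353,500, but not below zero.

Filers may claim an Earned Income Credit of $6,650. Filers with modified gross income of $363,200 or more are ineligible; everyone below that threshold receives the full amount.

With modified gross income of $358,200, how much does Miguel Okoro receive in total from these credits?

Student Loan Interest Credit: 7% of the $4,700 excess over $353,500 is $329; credit = $7,400 − $329 = $7,071.
Earned Income Credit: $358,200 is below the $363,200 cutoff, so the full $6,650 applies.
Total: $7,071 + $6,650 = $13,721.

$13,721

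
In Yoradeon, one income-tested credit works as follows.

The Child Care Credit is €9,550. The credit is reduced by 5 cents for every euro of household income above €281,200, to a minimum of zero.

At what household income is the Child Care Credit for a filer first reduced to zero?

The credit falls by 5% of each euro above €281,200, so it reaches zero when the excess is €9,550 / 5% = €191,000: income = €281,200 + €191,000 = €472,200.

€472,200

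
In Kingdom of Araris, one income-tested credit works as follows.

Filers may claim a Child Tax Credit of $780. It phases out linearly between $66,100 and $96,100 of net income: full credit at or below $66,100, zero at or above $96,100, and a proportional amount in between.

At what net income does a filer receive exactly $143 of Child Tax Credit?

$90,600

$143 is 143/780 of the full $780, so 637/780 of the $30,000 range has been used: income = $66,100 + $30,000 × 637/780 = $90,600.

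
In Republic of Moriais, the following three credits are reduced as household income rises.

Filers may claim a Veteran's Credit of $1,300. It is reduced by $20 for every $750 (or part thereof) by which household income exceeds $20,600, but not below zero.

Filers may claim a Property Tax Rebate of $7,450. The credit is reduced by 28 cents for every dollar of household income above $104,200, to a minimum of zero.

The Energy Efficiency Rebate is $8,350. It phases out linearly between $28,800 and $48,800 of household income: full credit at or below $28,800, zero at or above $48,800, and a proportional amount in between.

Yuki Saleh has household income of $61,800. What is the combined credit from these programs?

Veteran's Credit: income exceeds $20,600 by $41,200, which is 55 full-or-partial $750 increments; reduction = 55 × $20 = $1,100, leaving $200.
Property Tax Rebate: $61,800 is at or below the $104,200 threshold, so the full $7,450 applies.
Energy Efficiency Rebate: $61,800 is at or above $48,800, so the credit is $0.
Total: $200 + $7,450 + $0 = $7,650.

$7,650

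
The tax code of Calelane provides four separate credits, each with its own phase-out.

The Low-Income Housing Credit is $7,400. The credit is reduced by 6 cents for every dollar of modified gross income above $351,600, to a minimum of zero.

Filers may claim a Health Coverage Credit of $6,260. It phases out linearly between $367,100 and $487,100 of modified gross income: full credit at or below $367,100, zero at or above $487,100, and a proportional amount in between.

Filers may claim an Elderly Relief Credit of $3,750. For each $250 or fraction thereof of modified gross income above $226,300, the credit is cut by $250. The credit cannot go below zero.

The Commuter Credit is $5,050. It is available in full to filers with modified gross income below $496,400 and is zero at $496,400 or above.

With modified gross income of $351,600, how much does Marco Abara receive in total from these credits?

$18,710

Low-Income Housing Credit: $351,600 is at or below the $351,600 threshold, so the full $7,400 applies.
Health Coverage Credit: $351,600 is at or below the $367,100 threshold, so the full $6,260 applies.
Elderly Relief Credit: income exceeds $226,300 by $125,300 → 502 increments × $250 = $125,500 ≥ base, so the credit is $0.
Commuter Credit: $351,600 is below the $496,400 cutoff, so the full $5,050 applies.
Total: $7,400 + $6,260 + $0 + $5,050 = $18,710.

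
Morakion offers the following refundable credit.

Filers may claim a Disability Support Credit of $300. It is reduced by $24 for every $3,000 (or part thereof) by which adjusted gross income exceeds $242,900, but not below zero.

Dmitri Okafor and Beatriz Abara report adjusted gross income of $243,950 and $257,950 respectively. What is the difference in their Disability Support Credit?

Dmitri ($243,950): Disability Support Credit: income exceeds $242,900 by $1,050, which is 1 full-or-partial $3,000 increment; reduction = 1 × $24 = $24, leaving $276.
Beatriz ($257,950): Disability Support Credit: income exceeds $242,900 by $15,050, which is 6 full-or-partial $3,000 increments; reduction = 6 × $24 = $144, leaving $156.
Difference: |$276 − $156| = $120.

$120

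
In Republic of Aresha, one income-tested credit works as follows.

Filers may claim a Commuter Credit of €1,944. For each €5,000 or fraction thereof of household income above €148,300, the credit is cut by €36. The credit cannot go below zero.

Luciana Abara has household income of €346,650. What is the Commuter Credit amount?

Commuter Credit: income exceeds €148,300 by €198,350, which is 40 full-or-partial €5,000 increments; reduction = 40 × €36 = €1,440, leaving €504.

€504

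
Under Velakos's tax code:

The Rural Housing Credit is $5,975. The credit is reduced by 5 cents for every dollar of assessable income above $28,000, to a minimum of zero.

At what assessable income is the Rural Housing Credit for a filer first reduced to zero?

$147,500

The credit falls by 5% of each dollar above $28,000, so it reaches zero when the excess is $5,975 / 5% = $119,500: income = $28,000 + $119,500 = $147,500.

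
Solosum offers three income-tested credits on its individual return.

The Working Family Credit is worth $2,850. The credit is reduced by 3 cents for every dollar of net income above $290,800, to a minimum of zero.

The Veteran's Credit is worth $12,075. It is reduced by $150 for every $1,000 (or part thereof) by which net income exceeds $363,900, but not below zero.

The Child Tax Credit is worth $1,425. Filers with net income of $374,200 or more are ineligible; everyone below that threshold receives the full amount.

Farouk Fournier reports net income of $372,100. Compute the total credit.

Working Family Credit: 3% of the $81,300 excess over $290,800 is $2,439; credit = $2,850 − $2,439 = $411.
Veteran's Credit: income exceeds $363,900 by $8,200, which is 9 full-or-partial $1,000 increments; reduction = 9 × $150 = $1,350, leaving $10,725.
Child Tax Credit: $372,100 is below the $374,200 cutoff, so the full $1,425 applies.
Total: $411 + $10,725 + $1,425 = $12,561.

$12,561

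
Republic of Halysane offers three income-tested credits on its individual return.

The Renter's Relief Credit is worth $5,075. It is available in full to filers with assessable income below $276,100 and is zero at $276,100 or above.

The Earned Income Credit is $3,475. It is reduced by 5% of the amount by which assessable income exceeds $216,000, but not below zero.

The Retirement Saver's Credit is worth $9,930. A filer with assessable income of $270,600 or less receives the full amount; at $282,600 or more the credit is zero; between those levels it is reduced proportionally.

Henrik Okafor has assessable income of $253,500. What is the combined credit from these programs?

$16,605

Renter's Relief Credit: $253,500 is below the $276,100 cutoff, so the full $5,075 applies.
Earned Income Credit: 5% of the $37,500 excess over $216,000 is $1,875; credit = $3,475 − $1,875 = $1,600.
Retirement Saver's Credit: $253,500 is at or below the $270,600 threshold, so the full $9,930 applies.
Total: $5,075 + $1,600 + $9,930 = $16,605.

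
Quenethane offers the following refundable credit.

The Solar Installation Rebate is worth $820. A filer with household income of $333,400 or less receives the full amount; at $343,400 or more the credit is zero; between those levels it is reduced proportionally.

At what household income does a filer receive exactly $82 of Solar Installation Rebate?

$82 is 82/820 of the full $820, so 738/820 of the $10,000 range has been used: income = $333,400 + $10,000 × 738/820 = $342,400.

$342,400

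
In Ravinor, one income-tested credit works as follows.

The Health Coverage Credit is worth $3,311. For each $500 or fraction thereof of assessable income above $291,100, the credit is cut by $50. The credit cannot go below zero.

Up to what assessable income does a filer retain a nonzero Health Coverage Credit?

$324,100

After 66 increments the reduction is 66 × $50 = $3,300, leaving $11; one more increment wipes it out. Increment 66 ends at excess 66 × $500 = $33,000, so the highest qualifying income is $291,100 + $33,000 = $324,100.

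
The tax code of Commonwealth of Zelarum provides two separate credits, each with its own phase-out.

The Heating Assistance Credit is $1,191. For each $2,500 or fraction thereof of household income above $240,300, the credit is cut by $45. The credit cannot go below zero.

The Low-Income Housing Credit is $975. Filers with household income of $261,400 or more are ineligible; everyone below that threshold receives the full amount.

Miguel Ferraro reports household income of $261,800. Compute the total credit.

$786

Heating Assistance Credit: income exceeds $240,300 by $21,500, which is 9 full-or-partial $2,500 increments; reduction = 9 × $45 = $405, leaving $786.
Low-Income Housing Credit: $261,800 meets or exceeds the $261,400 cutoff, so the credit is $0.
Total: $786 + $0 = $786.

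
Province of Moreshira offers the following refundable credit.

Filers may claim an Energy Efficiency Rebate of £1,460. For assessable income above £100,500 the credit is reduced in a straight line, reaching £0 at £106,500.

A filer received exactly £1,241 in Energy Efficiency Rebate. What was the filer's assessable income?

£1,241 is 1,241/1,460 of the full £1,460, so 219/1,460 of the £6,000 range has been used: income = £100,500 + £6,000 × 219/1,460 = £101,400.

£101,400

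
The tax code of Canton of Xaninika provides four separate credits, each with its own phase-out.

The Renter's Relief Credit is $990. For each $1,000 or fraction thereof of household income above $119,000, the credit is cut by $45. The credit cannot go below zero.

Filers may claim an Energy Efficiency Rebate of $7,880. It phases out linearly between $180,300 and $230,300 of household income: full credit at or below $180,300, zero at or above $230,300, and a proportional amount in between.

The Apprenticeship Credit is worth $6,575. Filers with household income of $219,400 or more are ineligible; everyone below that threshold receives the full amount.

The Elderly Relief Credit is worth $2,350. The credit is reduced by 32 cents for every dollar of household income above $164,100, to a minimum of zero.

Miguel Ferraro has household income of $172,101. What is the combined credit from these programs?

Renter's Relief Credit: income exceeds $119,000 by $53,101 → 54 increments × $45 = $2,430 ≥ base, so the credit is $0.
Energy Efficiency Rebate: $172,101 is at or below the $180,300 threshold, so the full $7,880 applies.
Apprenticeship Credit: $172,101 is below the $219,400 cutoff, so the full $6,575 applies.
Elderly Relief Credit: 32% of the $8,001 excess over $164,100 is $2,560.32 ≥ base, so the credit is $0.
Total: $0 + $7,880 + $6,575 + $0 = $14,455.

$14,455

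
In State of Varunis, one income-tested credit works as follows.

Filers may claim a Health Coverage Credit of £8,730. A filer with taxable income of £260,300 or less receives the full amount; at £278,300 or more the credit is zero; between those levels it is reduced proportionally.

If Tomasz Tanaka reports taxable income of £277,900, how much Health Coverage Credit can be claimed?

£194

Health Coverage Credit: £277,900 is £17,600 into a £18,000 phase-out range, leaving 400/18,000 of the credit: £8,730 × 400/18,000 = £194.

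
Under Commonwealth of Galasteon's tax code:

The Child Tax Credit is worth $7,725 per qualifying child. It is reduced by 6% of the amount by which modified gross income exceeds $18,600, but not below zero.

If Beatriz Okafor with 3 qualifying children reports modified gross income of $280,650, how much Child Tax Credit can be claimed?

$7,452

Child Tax Credit: base = 3 × $7,725 = $23,175. 6% of the $262,050 excess over $18,600 is $15,723; credit = $23,175 − $15,723 = $7,452.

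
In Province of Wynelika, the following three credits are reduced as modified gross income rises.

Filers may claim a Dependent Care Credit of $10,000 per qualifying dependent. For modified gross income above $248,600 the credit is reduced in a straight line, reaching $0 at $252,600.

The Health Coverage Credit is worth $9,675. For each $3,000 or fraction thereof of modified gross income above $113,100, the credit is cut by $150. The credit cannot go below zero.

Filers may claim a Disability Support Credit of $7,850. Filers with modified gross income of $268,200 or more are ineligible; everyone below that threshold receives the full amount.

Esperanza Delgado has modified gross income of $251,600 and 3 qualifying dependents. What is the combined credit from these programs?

$17,975

Dependent Care Credit: base = 3 × $10,000 = $30,000. $251,600 is $3,000 into a $4,000 phase-out range, leaving 1,000/4,000 of the credit: $30,000 × 1,000/4,000 = $7,500.
Health Coverage Credit: income exceeds $113,100 by $138,500, which is 47 full-or-partial $3,000 increments; reduction = 47 × $150 = $7,050, leaving $2,625.
Disability Support Credit: $251,600 is below the $268,200 cutoff, so the full $7,850 applies.
Total: $7,500 + $2,625 + $7,850 = $17,975.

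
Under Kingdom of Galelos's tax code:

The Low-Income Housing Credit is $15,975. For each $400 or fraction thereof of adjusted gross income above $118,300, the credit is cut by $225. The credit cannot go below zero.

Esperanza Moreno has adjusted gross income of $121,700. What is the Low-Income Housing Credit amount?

Low-Income Housing Credit: income exceeds $118,300 by $3,400, which is 9 full-or-partial $400 increments; reduction = 9 × $225 = $2,025, leaving $13,950.

$13,950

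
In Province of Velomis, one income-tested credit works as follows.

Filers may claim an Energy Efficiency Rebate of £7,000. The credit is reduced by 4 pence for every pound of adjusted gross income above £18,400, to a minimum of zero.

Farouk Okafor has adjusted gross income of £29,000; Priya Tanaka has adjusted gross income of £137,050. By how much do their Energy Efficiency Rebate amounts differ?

£4,322

Farouk (£29,000): Energy Efficiency Rebate: 4% of the £10,600 excess over £18,400 is £424; credit = £7,000 − £424 = £6,576.
Priya (£137,050): Energy Efficiency Rebate: 4% of the £118,650 excess over £18,400 is £4,746; credit = £7,000 − £4,746 = £2,254.
Difference: |£6,576 − £2,254| = £4,322.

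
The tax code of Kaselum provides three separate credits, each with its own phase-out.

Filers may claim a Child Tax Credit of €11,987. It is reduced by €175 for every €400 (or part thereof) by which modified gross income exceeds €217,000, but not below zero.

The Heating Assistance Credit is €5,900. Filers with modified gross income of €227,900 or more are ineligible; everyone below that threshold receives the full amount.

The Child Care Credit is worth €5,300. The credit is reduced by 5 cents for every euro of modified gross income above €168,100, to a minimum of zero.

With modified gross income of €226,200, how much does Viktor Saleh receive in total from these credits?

€16,257

Child Tax Credit: income exceeds €217,000 by €9,200, which is 23 full-or-partial €400 increments; reduction = 23 × €175 = €4,025, leaving €7,962.
Heating Assistance Credit: €226,200 is below the €227,900 cutoff, so the full €5,900 applies.
Child Care Credit: 5% of the €58,100 excess over €168,100 is €2,905; credit = €5,300 − €2,905 = €2,395.
Total: €7,962 + €5,900 + €2,395 = €16,257.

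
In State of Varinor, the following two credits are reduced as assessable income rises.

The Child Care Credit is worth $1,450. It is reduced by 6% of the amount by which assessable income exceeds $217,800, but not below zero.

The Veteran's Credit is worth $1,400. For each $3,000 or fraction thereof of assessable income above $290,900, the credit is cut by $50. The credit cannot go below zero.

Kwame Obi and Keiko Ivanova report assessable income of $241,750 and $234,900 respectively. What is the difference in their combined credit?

Kwame ($241,750): Child Care Credit: 6% of the $23,950 excess over $217,800 is $1,437; credit = $1,450 − $1,437 = $13. Veteran's Credit: $241,750 is at or below the $290,900 threshold, so the full $1,400 applies. total $13 + $1,400 = $1,413
Keiko ($234,900): Child Care Credit: 6% of the $17,100 excess over $217,800 is $1,026; credit = $1,450 − $1,026 = $424. Veteran's Credit: $234,900 is at or below the $290,900 threshold, so the full $1,400 applies. total $424 + $1,400 = $1,824
Difference: |$1,413 − $1,824| = $411.

$411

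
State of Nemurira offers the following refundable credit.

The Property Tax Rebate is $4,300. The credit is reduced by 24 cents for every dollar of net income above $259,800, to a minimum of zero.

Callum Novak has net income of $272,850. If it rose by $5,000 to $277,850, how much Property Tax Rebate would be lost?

At $272,850 — 24% of the $13,050 excess over $259,800 is $3,132; credit = $4,300 − $3,132 = $1,168.
At $277,850 — 24% of the $18,050 excess over $259,800 is $4,332 ≥ base, so the credit is $0.
Lost: $1,168 − $0 = $1,168.

$1,168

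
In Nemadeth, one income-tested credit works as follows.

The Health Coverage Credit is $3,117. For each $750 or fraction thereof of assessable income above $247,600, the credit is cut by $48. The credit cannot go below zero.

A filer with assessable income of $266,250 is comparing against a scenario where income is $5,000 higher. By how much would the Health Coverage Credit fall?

At $266,250 — income exceeds $247,600 by $18,650, which is 25 full-or-partial $750 increments; reduction = 25 × $48 = $1,200, leaving $1,917.
At $271,250 — income exceeds $247,600 by $23,650, which is 32 full-or-partial $750 increments; reduction = 32 × $48 = $1,536, leaving $1,581.
Lost: $1,917 − $1,581 = $336.

$336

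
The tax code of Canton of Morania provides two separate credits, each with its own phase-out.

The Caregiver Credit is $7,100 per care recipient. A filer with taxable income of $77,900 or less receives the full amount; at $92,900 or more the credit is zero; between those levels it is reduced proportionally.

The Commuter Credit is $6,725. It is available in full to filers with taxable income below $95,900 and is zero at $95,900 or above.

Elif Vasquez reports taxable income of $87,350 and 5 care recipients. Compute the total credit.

$19,860

Caregiver Credit: base = 5 × $7,100 = $35,500. $87,350 is $9,450 into a $15,000 phase-out range, leaving 5,550/15,000 of the credit: $35,500 × 5,550/15,000 = $13,135.
Commuter Credit: $87,350 is below the $95,900 cutoff, so the full $6,725 applies.
Total: $13,135 + $6,725 = $19,860.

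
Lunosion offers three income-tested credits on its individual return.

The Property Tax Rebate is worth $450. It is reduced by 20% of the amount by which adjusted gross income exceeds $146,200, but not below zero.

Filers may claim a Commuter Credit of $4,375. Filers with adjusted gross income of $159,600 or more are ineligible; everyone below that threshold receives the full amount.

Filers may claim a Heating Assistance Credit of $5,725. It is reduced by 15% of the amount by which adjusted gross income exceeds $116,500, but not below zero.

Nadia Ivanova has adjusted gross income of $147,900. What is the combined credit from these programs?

$5,500

Property Tax Rebate: 20% of the $1,700 excess over $146,200 is $340; credit = $450 − $340 = $110.
Commuter Credit: $147,900 is below the $159,600 cutoff, so the full $4,375 applies.
Heating Assistance Credit: 15% of the $31,400 excess over $116,500 is $4,710; credit = $5,725 − $4,710 = $1,015.
Total: $110 + $4,375 + $1,015 = $5,500.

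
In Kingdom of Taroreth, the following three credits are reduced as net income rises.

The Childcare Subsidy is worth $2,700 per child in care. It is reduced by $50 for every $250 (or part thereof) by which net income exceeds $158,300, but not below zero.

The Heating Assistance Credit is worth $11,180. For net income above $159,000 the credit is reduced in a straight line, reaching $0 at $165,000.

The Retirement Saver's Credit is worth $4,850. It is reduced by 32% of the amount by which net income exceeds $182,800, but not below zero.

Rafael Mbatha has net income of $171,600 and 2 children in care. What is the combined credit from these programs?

Childcare Subsidy: base = 2 × $2,700 = $5,400. income exceeds $158,300 by $13,300, which is 54 full-or-partial $250 increments; reduction = 54 × $50 = $2,700, leaving $2,700.
Heating Assistance Credit: $171,600 is at or above $165,000, so the credit is $0.
Retirement Saver's Credit: $171,600 is at or below the $182,800 threshold, so the full $4,850 applies.
Total: $2,700 + $0 + $4,850 = $7,550.

$7,550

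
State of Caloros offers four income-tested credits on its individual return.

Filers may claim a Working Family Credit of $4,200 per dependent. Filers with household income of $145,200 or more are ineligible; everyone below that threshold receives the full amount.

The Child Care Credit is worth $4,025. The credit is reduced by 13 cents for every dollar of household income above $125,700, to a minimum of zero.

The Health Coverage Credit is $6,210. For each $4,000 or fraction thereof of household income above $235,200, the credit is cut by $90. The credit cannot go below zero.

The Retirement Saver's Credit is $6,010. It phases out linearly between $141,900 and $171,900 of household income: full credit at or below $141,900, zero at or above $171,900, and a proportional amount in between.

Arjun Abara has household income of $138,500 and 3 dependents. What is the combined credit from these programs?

Working Family Credit: base = 3 × $4,200 = $12,600. $138,500 is below the $145,200 cutoff, so the full $12,600 applies.
Child Care Credit: 13% of the $12,800 excess over $125,700 is $1,664; credit = $4,025 − $1,664 = $2,361.
Health Coverage Credit: $138,500 is at or below the $235,200 threshold, so the full $6,210 applies.
Retirement Saver's Credit: $138,500 is at or below the $141,900 threshold, so the full $6,010 applies.
Total: $12,600 + $2,361 + $6,210 + $6,010 = $27,181.

$27,181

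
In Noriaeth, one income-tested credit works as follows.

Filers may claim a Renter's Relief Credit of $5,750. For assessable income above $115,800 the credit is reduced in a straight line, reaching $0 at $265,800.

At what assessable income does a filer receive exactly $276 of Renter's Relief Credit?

$258,600

$276 is 276/5,750 of the full $5,750, so 5,474/5,750 of the $150,000 range has been used: income = $115,800 + $150,000 × 5,474/5,750 = $258,600.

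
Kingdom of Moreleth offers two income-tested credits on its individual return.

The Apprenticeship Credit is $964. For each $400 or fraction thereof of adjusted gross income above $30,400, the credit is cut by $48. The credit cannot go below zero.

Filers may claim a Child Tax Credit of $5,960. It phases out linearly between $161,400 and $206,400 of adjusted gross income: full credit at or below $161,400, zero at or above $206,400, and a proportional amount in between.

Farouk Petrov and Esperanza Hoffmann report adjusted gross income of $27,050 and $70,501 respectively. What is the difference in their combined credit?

$964

Farouk ($27,050): Apprenticeship Credit: $27,050 is at or below the $30,400 threshold, so the full $964 applies. Child Tax Credit: $27,050 is at or below the $161,400 threshold, so the full $5,960 applies. total $964 + $5,960 = $6,924
Esperanza ($70,501): Apprenticeship Credit: income exceeds $30,400 by $40,101 → 101 increments × $48 = $4,848 ≥ base, so the credit is $0. Child Tax Credit: $70,501 is at or below the $161,400 threshold, so the full $5,960 applies. total $0 + $5,960 = $5,960
Difference: |$6,924 − $5,960| = $964.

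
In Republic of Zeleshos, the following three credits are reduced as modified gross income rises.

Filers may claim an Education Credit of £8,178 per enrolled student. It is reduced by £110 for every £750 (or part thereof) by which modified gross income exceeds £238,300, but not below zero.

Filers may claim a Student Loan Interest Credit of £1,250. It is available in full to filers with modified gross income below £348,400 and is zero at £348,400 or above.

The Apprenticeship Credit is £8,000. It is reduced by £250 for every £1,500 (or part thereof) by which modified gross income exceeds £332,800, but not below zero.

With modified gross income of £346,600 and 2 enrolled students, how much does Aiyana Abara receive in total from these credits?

Education Credit: base = 2 × £8,178 = £16,356. income exceeds £238,300 by £108,300, which is 145 full-or-partial £750 increments; reduction = 145 × £110 = £15,950, leaving £406.
Student Loan Interest Credit: £346,600 is below the £348,400 cutoff, so the full £1,250 applies.
Apprenticeship Credit: income exceeds £332,800 by £13,800, which is 10 full-or-partial £1,500 increments; reduction = 10 × £250 = £2,500, leaving £5,500.
Total: £406 + £1,250 + £5,500 = £7,156.

£7,156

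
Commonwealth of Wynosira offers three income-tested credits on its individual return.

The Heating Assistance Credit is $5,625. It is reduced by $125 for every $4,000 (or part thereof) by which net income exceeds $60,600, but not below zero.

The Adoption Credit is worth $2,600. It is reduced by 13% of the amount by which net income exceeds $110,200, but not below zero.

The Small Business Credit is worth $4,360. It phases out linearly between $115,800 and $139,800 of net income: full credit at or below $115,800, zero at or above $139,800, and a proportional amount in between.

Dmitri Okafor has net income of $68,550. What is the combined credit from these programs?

Heating Assistance Credit: income exceeds $60,600 by $7,950, which is 2 full-or-partial $4,000 increments; reduction = 2 × $125 = $250, leaving $5,375.
Adoption Credit: $68,550 is at or below the $110,200 threshold, so the full $2,600 applies.
Small Business Credit: $68,550 is at or below the $115,800 threshold, so the full $4,360 applies.
Total: $5,375 + $2,600 + $4,360 = $12,335.

$12,335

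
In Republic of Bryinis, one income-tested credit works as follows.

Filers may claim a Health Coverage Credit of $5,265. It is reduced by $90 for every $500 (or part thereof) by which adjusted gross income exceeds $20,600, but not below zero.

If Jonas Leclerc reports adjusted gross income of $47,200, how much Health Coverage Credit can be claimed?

$405

Health Coverage Credit: income exceeds $20,600 by $26,600, which is 54 full-or-partial $500 increments; reduction = 54 × $90 = $4,860, leaving $405.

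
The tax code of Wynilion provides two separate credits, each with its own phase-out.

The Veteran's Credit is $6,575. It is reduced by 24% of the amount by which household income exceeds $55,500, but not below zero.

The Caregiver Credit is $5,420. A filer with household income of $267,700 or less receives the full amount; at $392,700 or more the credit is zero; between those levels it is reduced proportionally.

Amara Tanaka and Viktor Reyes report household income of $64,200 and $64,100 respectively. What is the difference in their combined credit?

$24

Amara ($64,200): Veteran's Credit: 24% of the $8,700 excess over $55,500 is $2,088; credit = $6,575 − $2,088 = $4,487. Caregiver Credit: $64,200 is at or below the $267,700 threshold, so the full $5,420 applies. total $4,487 + $5,420 = $9,907
Viktor ($64,100): Veteran's Credit: 24% of the $8,600 excess over $55,500 is $2,064; credit = $6,575 − $2,064 = $4,511. Caregiver Credit: $64,100 is at or below the $267,700 threshold, so the full $5,420 applies. total $4,511 + $5,420 = $9,931
Difference: |$9,907 − $9,931| = $24.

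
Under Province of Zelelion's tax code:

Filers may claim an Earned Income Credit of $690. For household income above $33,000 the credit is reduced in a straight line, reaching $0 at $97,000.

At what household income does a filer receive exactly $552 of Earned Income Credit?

$45,800

$552 is 552/690 of the full $690, so 138/690 of the $64,000 range has been used: income = $33,000 + $64,000 × 138/690 = $45,800.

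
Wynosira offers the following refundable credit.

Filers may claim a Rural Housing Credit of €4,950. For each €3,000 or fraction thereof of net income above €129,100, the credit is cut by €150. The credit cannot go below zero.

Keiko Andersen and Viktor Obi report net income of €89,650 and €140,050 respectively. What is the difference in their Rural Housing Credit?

€600

Keiko (€89,650): Rural Housing Credit: €89,650 is at or below the €129,100 threshold, so the full €4,950 applies.
Viktor (€140,050): Rural Housing Credit: income exceeds €129,100 by €10,950, which is 4 full-or-partial €3,000 increments; reduction = 4 × €150 = €600, leaving €4,350.
Difference: |€4,950 − €4,350| = €600.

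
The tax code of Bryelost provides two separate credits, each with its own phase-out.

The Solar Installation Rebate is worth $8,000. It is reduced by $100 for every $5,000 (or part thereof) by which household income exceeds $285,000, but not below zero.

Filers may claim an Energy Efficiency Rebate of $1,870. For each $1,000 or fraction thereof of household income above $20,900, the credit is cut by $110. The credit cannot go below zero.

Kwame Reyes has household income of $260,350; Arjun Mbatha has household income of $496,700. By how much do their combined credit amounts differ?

Kwame ($260,350): Solar Installation Rebate: $260,350 is at or below the $285,000 threshold, so the full $8,000 applies. Energy Efficiency Rebate: income exceeds $20,900 by $239,450 → 240 increments × $110 = $26,400 ≥ base, so the credit is $0. total $8,000 + $0 = $8,000
Arjun ($496,700): Solar Installation Rebate: income exceeds $285,000 by $211,700, which is 43 full-or-partial $5,000 increments; reduction = 43 × $100 = $4,300, leaving $3,700. Energy Efficiency Rebate: income exceeds $20,900 by $475,800 → 476 increments × $110 = $52,360 ≥ base, so the credit is $0. total $3,700 + $0 = $3,700
Difference: |$8,000 − $3,700| = $4,300.

$4,300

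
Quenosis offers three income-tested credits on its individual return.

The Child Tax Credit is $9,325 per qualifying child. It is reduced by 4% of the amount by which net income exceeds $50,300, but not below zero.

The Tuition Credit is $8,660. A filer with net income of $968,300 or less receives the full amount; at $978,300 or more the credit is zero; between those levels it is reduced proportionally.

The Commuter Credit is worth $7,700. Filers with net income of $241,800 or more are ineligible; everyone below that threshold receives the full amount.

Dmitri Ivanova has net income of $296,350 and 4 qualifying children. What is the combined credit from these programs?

Child Tax Credit: base = 4 × $9,325 = $37,300. 4% of the $246,050 excess over $50,300 is $9,842; credit = $37,300 − $9,842 = $27,458.
Tuition Credit: $296,350 is at or below the $968,300 threshold, so the full $8,660 applies.
Commuter Credit: $296,350 meets or exceeds the $241,800 cutoff, so the credit is $0.
Total: $27,458 + $8,660 + $0 = $36,118.

$36,118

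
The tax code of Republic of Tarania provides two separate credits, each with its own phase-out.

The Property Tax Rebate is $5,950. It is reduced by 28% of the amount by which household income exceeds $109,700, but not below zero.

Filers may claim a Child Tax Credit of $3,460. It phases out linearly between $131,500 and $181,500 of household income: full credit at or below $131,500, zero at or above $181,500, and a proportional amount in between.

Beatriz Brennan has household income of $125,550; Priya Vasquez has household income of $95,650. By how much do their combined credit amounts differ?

Beatriz ($125,550): Property Tax Rebate: 28% of the $15,850 excess over $109,700 is $4,438; credit = $5,950 − $4,438 = $1,512. Child Tax Credit: $125,550 is at or below the $131,500 threshold, so the full $3,460 applies. total $1,512 + $3,460 = $4,972
Priya ($95,650): Property Tax Rebate: $95,650 is at or below the $109,700 threshold, so the full $5,950 applies. Child Tax Credit: $95,650 is at or below the $131,500 threshold, so the full $3,460 applies. total $5,950 + $3,460 = $9,410
Difference: |$4,972 − $9,410| = $4,438.

$4,438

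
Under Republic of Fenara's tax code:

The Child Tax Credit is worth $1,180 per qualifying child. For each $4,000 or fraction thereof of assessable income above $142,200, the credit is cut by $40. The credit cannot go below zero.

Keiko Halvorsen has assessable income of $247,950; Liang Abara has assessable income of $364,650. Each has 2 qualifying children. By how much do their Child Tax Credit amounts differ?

Keiko ($247,950): Child Tax Credit: base = 2 × $1,180 = $2,360. income exceeds $142,200 by $105,750, which is 27 full-or-partial $4,000 increments; reduction = 27 × $40 = $1,080, leaving $1,280.
Liang ($364,650): Child Tax Credit: base = 2 × $1,180 = $2,360. income exceeds $142,200 by $222,450, which is 56 full-or-partial $4,000 increments; reduction = 56 × $40 = $2,240, leaving $120.
Difference: |$1,280 − $120| = $1,160.

$1,160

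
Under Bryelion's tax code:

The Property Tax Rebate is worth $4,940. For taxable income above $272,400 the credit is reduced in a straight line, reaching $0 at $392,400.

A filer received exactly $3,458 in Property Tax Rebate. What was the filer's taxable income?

$3,458 is 3,458/4,940 of the full $4,940, so 1,482/4,940 of the $120,000 range has been used: income = $272,400 + $120,000 × 1,482/4,940 = $308,400.

$308,400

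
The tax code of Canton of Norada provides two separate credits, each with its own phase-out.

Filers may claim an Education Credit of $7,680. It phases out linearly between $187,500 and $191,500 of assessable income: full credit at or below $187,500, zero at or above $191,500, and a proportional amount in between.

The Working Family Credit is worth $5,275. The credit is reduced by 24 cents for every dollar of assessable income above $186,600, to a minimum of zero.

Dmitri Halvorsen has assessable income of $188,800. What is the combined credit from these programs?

$9,931

Education Credit: $188,800 is $1,300 into a $4,000 phase-out range, leaving 2,700/4,000 of the credit: $7,680 × 2,700/4,000 = $5,184.
Working Family Credit: 24% of the $2,200 excess over $186,600 is $528; credit = $5,275 − $528 = $4,747.
Total: $5,184 + $4,747 = $9,931.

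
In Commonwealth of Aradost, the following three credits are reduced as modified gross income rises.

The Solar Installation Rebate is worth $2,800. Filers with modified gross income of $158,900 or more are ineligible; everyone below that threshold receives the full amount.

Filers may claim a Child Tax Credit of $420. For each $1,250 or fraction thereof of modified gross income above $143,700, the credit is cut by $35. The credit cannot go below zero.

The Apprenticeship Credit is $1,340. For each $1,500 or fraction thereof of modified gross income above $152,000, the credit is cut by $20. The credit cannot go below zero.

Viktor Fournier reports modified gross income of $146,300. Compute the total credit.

$4,455

Solar Installation Rebate: $146,300 is below the $158,900 cutoff, so the full $2,800 applies.
Child Tax Credit: income exceeds $143,700 by $2,600, which is 3 full-or-partial $1,250 increments; reduction = 3 × $35 = $105, leaving $315.
Apprenticeship Credit: $146,300 is at or below the $152,000 threshold, so the full $1,340 applies.
Total: $2,800 + $315 + $1,340 = $4,455.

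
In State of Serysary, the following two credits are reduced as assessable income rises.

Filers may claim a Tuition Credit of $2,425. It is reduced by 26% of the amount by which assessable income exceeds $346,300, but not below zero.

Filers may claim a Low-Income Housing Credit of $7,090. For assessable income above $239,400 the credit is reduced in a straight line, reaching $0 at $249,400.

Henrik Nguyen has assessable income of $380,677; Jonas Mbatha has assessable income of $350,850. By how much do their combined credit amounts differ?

Henrik ($380,677): Tuition Credit: 26% of the $34,377 excess over $346,300 is $8,938.02 ≥ base, so the credit is $0. Low-Income Housing Credit: $380,677 is at or above $249,400, so the credit is $0. total $0 + $0 = $0
Jonas ($350,850): Tuition Credit: 26% of the $4,550 excess over $346,300 is $1,183; credit = $2,425 − $1,183 = $1,242. Low-Income Housing Credit: $350,850 is at or above $249,400, so the credit is $0. total $1,242 + $0 = $1,242
Difference: |$0 − $1,242| = $1,242.

$1,242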